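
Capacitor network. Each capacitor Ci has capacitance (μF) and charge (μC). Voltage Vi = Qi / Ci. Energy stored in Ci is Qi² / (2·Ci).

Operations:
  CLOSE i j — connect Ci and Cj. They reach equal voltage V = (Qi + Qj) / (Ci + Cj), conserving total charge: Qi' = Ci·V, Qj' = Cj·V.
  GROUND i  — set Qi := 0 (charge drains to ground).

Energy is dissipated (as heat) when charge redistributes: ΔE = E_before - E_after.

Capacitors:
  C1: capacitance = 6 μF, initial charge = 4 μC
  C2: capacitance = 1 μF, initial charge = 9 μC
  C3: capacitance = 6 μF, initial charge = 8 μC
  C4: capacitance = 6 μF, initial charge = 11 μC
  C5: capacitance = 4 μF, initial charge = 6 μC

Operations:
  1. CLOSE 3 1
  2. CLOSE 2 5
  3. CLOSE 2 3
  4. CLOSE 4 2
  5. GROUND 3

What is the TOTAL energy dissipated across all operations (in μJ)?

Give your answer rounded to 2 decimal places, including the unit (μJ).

Initial: C1(6μF, Q=4μC, V=0.67V), C2(1μF, Q=9μC, V=9.00V), C3(6μF, Q=8μC, V=1.33V), C4(6μF, Q=11μC, V=1.83V), C5(4μF, Q=6μC, V=1.50V)
Op 1: CLOSE 3-1: Q_total=12.00, C_total=12.00, V=1.00; Q3=6.00, Q1=6.00; dissipated=0.667
Op 2: CLOSE 2-5: Q_total=15.00, C_total=5.00, V=3.00; Q2=3.00, Q5=12.00; dissipated=22.500
Op 3: CLOSE 2-3: Q_total=9.00, C_total=7.00, V=1.29; Q2=1.29, Q3=7.71; dissipated=1.714
Op 4: CLOSE 4-2: Q_total=12.29, C_total=7.00, V=1.76; Q4=10.53, Q2=1.76; dissipated=0.129
Op 5: GROUND 3: Q3=0; energy lost=4.959
Total dissipated: 29.969 μJ

Answer: 29.97 μJ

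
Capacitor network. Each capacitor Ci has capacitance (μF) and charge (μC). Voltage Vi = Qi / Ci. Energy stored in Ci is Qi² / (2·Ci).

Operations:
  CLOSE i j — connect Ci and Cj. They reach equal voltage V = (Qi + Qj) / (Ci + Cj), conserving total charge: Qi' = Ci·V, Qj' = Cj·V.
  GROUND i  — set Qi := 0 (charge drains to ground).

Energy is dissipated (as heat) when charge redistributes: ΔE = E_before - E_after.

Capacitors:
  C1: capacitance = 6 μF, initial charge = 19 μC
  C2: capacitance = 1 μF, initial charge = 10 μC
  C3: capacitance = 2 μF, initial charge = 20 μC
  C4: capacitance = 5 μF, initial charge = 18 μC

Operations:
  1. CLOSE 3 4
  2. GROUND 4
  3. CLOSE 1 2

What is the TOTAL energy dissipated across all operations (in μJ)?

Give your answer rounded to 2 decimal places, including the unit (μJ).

Initial: C1(6μF, Q=19μC, V=3.17V), C2(1μF, Q=10μC, V=10.00V), C3(2μF, Q=20μC, V=10.00V), C4(5μF, Q=18μC, V=3.60V)
Op 1: CLOSE 3-4: Q_total=38.00, C_total=7.00, V=5.43; Q3=10.86, Q4=27.14; dissipated=29.257
Op 2: GROUND 4: Q4=0; energy lost=73.673
Op 3: CLOSE 1-2: Q_total=29.00, C_total=7.00, V=4.14; Q1=24.86, Q2=4.14; dissipated=20.012
Total dissipated: 122.943 μJ

Answer: 122.94 μJ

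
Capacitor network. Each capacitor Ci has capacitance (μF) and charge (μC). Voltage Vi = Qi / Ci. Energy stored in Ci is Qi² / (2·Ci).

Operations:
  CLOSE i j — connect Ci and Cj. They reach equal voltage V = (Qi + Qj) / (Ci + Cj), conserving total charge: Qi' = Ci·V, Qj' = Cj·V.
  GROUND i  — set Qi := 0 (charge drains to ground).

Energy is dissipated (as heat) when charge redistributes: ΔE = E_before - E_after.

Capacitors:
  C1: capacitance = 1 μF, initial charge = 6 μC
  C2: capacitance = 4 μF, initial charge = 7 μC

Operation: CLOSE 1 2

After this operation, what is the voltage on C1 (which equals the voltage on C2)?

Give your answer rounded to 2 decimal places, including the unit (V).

Answer: 2.60 V

Derivation:
Initial: C1(1μF, Q=6μC, V=6.00V), C2(4μF, Q=7μC, V=1.75V)
Op 1: CLOSE 1-2: Q_total=13.00, C_total=5.00, V=2.60; Q1=2.60, Q2=10.40; dissipated=7.225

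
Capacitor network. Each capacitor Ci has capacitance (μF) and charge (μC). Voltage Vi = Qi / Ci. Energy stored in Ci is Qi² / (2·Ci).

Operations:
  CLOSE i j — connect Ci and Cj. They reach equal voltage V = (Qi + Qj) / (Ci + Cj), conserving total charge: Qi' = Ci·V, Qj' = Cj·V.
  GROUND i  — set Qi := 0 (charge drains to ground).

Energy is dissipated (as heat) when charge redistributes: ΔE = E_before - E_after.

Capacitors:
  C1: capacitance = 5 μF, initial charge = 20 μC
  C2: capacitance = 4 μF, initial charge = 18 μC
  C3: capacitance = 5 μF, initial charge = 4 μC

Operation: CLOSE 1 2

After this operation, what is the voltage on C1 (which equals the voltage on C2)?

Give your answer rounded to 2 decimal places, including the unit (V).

Answer: 4.22 V

Derivation:
Initial: C1(5μF, Q=20μC, V=4.00V), C2(4μF, Q=18μC, V=4.50V), C3(5μF, Q=4μC, V=0.80V)
Op 1: CLOSE 1-2: Q_total=38.00, C_total=9.00, V=4.22; Q1=21.11, Q2=16.89; dissipated=0.278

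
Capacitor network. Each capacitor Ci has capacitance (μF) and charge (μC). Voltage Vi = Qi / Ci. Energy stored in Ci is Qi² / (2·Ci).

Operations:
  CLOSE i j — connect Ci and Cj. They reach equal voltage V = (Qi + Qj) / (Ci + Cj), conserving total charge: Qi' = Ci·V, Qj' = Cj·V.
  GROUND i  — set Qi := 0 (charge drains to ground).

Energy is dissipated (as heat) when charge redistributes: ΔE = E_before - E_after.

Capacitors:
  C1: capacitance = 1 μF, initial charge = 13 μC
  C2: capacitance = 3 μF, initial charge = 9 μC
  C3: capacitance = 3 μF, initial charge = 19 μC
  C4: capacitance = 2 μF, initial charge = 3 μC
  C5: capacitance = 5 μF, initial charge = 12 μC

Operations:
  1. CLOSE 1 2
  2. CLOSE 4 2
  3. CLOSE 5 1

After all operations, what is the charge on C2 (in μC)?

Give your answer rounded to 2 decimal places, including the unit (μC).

Initial: C1(1μF, Q=13μC, V=13.00V), C2(3μF, Q=9μC, V=3.00V), C3(3μF, Q=19μC, V=6.33V), C4(2μF, Q=3μC, V=1.50V), C5(5μF, Q=12μC, V=2.40V)
Op 1: CLOSE 1-2: Q_total=22.00, C_total=4.00, V=5.50; Q1=5.50, Q2=16.50; dissipated=37.500
Op 2: CLOSE 4-2: Q_total=19.50, C_total=5.00, V=3.90; Q4=7.80, Q2=11.70; dissipated=9.600
Op 3: CLOSE 5-1: Q_total=17.50, C_total=6.00, V=2.92; Q5=14.58, Q1=2.92; dissipated=4.004
Final charges: Q1=2.92, Q2=11.70, Q3=19.00, Q4=7.80, Q5=14.58

Answer: 11.70 μC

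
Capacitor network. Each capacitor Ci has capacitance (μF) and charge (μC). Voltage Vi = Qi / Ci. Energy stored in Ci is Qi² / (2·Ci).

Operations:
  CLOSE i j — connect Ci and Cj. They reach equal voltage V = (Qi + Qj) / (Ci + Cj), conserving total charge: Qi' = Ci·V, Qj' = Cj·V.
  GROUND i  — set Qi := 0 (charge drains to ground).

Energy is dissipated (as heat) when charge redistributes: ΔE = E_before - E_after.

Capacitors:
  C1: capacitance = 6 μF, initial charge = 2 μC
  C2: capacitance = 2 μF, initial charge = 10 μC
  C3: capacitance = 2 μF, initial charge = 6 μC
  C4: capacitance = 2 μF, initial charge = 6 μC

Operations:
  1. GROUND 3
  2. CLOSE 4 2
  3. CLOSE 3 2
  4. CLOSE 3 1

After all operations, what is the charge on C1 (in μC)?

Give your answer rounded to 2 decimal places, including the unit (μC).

Answer: 4.50 μC

Derivation:
Initial: C1(6μF, Q=2μC, V=0.33V), C2(2μF, Q=10μC, V=5.00V), C3(2μF, Q=6μC, V=3.00V), C4(2μF, Q=6μC, V=3.00V)
Op 1: GROUND 3: Q3=0; energy lost=9.000
Op 2: CLOSE 4-2: Q_total=16.00, C_total=4.00, V=4.00; Q4=8.00, Q2=8.00; dissipated=2.000
Op 3: CLOSE 3-2: Q_total=8.00, C_total=4.00, V=2.00; Q3=4.00, Q2=4.00; dissipated=8.000
Op 4: CLOSE 3-1: Q_total=6.00, C_total=8.00, V=0.75; Q3=1.50, Q1=4.50; dissipated=2.083
Final charges: Q1=4.50, Q2=4.00, Q3=1.50, Q4=8.00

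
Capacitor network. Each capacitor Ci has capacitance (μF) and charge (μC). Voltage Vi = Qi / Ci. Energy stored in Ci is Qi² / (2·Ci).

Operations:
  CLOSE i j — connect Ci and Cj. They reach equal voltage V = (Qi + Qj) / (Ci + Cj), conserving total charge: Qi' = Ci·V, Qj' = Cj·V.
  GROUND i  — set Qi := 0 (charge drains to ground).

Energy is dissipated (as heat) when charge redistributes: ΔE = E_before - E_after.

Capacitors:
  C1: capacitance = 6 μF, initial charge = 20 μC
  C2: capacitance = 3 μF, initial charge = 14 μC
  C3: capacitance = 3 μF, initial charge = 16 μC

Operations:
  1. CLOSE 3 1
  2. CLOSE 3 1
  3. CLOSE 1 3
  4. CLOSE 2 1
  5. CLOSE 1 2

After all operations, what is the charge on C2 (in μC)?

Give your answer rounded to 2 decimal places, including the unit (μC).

Initial: C1(6μF, Q=20μC, V=3.33V), C2(3μF, Q=14μC, V=4.67V), C3(3μF, Q=16μC, V=5.33V)
Op 1: CLOSE 3-1: Q_total=36.00, C_total=9.00, V=4.00; Q3=12.00, Q1=24.00; dissipated=4.000
Op 2: CLOSE 3-1: Q_total=36.00, C_total=9.00, V=4.00; Q3=12.00, Q1=24.00; dissipated=0.000
Op 3: CLOSE 1-3: Q_total=36.00, C_total=9.00, V=4.00; Q1=24.00, Q3=12.00; dissipated=0.000
Op 4: CLOSE 2-1: Q_total=38.00, C_total=9.00, V=4.22; Q2=12.67, Q1=25.33; dissipated=0.444
Op 5: CLOSE 1-2: Q_total=38.00, C_total=9.00, V=4.22; Q1=25.33, Q2=12.67; dissipated=0.000
Final charges: Q1=25.33, Q2=12.67, Q3=12.00

Answer: 12.67 μC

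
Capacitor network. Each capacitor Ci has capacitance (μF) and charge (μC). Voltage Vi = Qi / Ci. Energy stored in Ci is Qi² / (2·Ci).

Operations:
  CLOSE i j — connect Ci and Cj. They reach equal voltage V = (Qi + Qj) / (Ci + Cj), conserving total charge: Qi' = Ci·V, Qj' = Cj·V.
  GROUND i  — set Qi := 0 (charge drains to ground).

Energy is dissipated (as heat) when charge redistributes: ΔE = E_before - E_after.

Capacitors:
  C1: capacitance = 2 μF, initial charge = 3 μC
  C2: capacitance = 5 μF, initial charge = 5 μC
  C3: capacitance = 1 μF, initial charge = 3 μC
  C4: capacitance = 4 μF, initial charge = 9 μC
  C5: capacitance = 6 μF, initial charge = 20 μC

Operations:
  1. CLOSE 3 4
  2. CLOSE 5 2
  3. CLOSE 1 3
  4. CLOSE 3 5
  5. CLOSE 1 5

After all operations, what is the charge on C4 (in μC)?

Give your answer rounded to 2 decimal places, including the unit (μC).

Answer: 9.60 μC

Derivation:
Initial: C1(2μF, Q=3μC, V=1.50V), C2(5μF, Q=5μC, V=1.00V), C3(1μF, Q=3μC, V=3.00V), C4(4μF, Q=9μC, V=2.25V), C5(6μF, Q=20μC, V=3.33V)
Op 1: CLOSE 3-4: Q_total=12.00, C_total=5.00, V=2.40; Q3=2.40, Q4=9.60; dissipated=0.225
Op 2: CLOSE 5-2: Q_total=25.00, C_total=11.00, V=2.27; Q5=13.64, Q2=11.36; dissipated=7.424
Op 3: CLOSE 1-3: Q_total=5.40, C_total=3.00, V=1.80; Q1=3.60, Q3=1.80; dissipated=0.270
Op 4: CLOSE 3-5: Q_total=15.44, C_total=7.00, V=2.21; Q3=2.21, Q5=13.23; dissipated=0.096
Op 5: CLOSE 1-5: Q_total=16.83, C_total=8.00, V=2.10; Q1=4.21, Q5=12.62; dissipated=0.123
Final charges: Q1=4.21, Q2=11.36, Q3=2.21, Q4=9.60, Q5=12.62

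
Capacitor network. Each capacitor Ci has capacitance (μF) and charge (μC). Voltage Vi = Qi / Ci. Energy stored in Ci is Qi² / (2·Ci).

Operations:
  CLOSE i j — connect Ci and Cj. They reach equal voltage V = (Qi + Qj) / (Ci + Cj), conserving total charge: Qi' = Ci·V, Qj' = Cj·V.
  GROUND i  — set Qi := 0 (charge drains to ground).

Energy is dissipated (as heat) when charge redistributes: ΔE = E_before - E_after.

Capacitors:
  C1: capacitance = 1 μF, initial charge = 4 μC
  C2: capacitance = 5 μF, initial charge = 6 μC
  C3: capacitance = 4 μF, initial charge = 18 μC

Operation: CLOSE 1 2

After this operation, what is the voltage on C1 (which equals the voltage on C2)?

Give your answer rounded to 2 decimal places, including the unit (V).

Answer: 1.67 V

Derivation:
Initial: C1(1μF, Q=4μC, V=4.00V), C2(5μF, Q=6μC, V=1.20V), C3(4μF, Q=18μC, V=4.50V)
Op 1: CLOSE 1-2: Q_total=10.00, C_total=6.00, V=1.67; Q1=1.67, Q2=8.33; dissipated=3.267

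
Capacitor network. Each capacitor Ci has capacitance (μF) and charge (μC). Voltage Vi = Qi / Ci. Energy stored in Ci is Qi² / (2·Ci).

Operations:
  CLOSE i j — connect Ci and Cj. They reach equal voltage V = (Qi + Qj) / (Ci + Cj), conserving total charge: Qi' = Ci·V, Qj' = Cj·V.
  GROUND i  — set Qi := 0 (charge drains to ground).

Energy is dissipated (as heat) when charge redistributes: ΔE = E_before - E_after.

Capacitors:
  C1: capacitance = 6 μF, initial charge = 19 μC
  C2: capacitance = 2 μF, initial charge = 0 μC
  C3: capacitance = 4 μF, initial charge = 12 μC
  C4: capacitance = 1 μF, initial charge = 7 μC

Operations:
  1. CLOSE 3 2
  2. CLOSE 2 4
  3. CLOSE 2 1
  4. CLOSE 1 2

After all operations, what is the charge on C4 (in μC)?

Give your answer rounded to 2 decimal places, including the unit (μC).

Answer: 3.67 μC

Derivation:
Initial: C1(6μF, Q=19μC, V=3.17V), C2(2μF, Q=0μC, V=0.00V), C3(4μF, Q=12μC, V=3.00V), C4(1μF, Q=7μC, V=7.00V)
Op 1: CLOSE 3-2: Q_total=12.00, C_total=6.00, V=2.00; Q3=8.00, Q2=4.00; dissipated=6.000
Op 2: CLOSE 2-4: Q_total=11.00, C_total=3.00, V=3.67; Q2=7.33, Q4=3.67; dissipated=8.333
Op 3: CLOSE 2-1: Q_total=26.33, C_total=8.00, V=3.29; Q2=6.58, Q1=19.75; dissipated=0.188
Op 4: CLOSE 1-2: Q_total=26.33, C_total=8.00, V=3.29; Q1=19.75, Q2=6.58; dissipated=0.000
Final charges: Q1=19.75, Q2=6.58, Q3=8.00, Q4=3.67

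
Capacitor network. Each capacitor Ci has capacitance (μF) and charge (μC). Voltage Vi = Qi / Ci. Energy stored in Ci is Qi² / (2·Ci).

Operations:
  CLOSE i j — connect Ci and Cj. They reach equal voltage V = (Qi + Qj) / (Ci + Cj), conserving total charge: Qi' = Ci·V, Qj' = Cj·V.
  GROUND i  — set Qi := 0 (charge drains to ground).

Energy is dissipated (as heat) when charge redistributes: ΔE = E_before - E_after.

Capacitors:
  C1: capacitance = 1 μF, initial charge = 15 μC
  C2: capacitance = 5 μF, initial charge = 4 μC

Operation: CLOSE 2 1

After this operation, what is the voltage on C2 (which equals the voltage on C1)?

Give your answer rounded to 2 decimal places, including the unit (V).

Answer: 3.17 V

Derivation:
Initial: C1(1μF, Q=15μC, V=15.00V), C2(5μF, Q=4μC, V=0.80V)
Op 1: CLOSE 2-1: Q_total=19.00, C_total=6.00, V=3.17; Q2=15.83, Q1=3.17; dissipated=84.017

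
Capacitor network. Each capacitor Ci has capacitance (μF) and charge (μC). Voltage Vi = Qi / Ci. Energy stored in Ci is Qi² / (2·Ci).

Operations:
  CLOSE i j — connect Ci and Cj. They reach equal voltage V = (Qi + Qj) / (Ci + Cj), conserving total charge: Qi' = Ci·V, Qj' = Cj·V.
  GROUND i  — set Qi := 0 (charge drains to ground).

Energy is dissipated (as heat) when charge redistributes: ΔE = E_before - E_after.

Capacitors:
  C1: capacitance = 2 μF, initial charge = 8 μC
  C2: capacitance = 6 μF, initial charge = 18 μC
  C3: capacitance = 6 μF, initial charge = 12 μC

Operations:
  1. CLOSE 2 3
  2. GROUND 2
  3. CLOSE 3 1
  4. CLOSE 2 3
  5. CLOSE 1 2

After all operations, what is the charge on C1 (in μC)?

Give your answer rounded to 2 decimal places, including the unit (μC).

Answer: 3.59 μC

Derivation:
Initial: C1(2μF, Q=8μC, V=4.00V), C2(6μF, Q=18μC, V=3.00V), C3(6μF, Q=12μC, V=2.00V)
Op 1: CLOSE 2-3: Q_total=30.00, C_total=12.00, V=2.50; Q2=15.00, Q3=15.00; dissipated=1.500
Op 2: GROUND 2: Q2=0; energy lost=18.750
Op 3: CLOSE 3-1: Q_total=23.00, C_total=8.00, V=2.88; Q3=17.25, Q1=5.75; dissipated=1.688
Op 4: CLOSE 2-3: Q_total=17.25, C_total=12.00, V=1.44; Q2=8.62, Q3=8.62; dissipated=12.398
Op 5: CLOSE 1-2: Q_total=14.38, C_total=8.00, V=1.80; Q1=3.59, Q2=10.78; dissipated=1.550
Final charges: Q1=3.59, Q2=10.78, Q3=8.62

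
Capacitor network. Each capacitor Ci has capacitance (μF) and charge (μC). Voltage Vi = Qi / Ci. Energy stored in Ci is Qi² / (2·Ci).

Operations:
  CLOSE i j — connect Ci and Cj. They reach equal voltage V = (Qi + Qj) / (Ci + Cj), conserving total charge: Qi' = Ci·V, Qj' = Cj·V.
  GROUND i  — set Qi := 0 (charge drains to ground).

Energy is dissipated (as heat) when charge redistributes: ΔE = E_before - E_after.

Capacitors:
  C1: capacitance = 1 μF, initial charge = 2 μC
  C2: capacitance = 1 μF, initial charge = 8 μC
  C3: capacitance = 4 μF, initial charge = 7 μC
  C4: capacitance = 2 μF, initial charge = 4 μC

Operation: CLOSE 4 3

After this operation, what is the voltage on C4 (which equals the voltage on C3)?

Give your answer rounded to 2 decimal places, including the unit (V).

Answer: 1.83 V

Derivation:
Initial: C1(1μF, Q=2μC, V=2.00V), C2(1μF, Q=8μC, V=8.00V), C3(4μF, Q=7μC, V=1.75V), C4(2μF, Q=4μC, V=2.00V)
Op 1: CLOSE 4-3: Q_total=11.00, C_total=6.00, V=1.83; Q4=3.67, Q3=7.33; dissipated=0.042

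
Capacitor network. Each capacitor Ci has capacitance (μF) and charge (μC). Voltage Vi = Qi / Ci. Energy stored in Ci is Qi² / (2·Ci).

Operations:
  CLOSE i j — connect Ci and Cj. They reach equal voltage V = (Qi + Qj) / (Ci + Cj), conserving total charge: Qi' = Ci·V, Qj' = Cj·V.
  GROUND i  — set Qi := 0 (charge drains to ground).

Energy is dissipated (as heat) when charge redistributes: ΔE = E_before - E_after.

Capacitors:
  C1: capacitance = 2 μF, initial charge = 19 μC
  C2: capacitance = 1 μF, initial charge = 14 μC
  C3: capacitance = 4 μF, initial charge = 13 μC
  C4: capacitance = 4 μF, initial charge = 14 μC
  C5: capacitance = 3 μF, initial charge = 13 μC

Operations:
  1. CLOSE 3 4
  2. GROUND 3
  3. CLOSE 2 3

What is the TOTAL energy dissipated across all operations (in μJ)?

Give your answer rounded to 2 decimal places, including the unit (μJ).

Answer: 101.24 μJ

Derivation:
Initial: C1(2μF, Q=19μC, V=9.50V), C2(1μF, Q=14μC, V=14.00V), C3(4μF, Q=13μC, V=3.25V), C4(4μF, Q=14μC, V=3.50V), C5(3μF, Q=13μC, V=4.33V)
Op 1: CLOSE 3-4: Q_total=27.00, C_total=8.00, V=3.38; Q3=13.50, Q4=13.50; dissipated=0.062
Op 2: GROUND 3: Q3=0; energy lost=22.781
Op 3: CLOSE 2-3: Q_total=14.00, C_total=5.00, V=2.80; Q2=2.80, Q3=11.20; dissipated=78.400
Total dissipated: 101.244 μJ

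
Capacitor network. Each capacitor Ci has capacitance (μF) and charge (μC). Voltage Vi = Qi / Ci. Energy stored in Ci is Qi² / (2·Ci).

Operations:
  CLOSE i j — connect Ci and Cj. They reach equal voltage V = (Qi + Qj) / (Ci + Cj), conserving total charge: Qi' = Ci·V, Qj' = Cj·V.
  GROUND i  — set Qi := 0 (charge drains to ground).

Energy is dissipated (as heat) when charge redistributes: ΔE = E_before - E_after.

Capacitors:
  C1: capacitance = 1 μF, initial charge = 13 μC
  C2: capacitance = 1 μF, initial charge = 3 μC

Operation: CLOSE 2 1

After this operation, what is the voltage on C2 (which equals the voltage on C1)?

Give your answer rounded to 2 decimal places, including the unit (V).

Initial: C1(1μF, Q=13μC, V=13.00V), C2(1μF, Q=3μC, V=3.00V)
Op 1: CLOSE 2-1: Q_total=16.00, C_total=2.00, V=8.00; Q2=8.00, Q1=8.00; dissipated=25.000

Answer: 8.00 V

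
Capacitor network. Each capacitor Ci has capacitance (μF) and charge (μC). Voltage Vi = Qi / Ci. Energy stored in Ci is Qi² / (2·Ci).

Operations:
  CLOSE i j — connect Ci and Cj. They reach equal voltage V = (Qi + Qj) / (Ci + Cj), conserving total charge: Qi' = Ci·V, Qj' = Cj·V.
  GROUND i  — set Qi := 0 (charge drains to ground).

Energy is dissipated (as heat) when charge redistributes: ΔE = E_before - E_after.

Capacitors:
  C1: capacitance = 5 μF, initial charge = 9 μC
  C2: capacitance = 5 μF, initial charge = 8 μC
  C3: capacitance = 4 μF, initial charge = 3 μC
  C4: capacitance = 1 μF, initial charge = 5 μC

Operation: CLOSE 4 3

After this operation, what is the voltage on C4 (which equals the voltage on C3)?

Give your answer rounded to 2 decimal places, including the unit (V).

Answer: 1.60 V

Derivation:
Initial: C1(5μF, Q=9μC, V=1.80V), C2(5μF, Q=8μC, V=1.60V), C3(4μF, Q=3μC, V=0.75V), C4(1μF, Q=5μC, V=5.00V)
Op 1: CLOSE 4-3: Q_total=8.00, C_total=5.00, V=1.60; Q4=1.60, Q3=6.40; dissipated=7.225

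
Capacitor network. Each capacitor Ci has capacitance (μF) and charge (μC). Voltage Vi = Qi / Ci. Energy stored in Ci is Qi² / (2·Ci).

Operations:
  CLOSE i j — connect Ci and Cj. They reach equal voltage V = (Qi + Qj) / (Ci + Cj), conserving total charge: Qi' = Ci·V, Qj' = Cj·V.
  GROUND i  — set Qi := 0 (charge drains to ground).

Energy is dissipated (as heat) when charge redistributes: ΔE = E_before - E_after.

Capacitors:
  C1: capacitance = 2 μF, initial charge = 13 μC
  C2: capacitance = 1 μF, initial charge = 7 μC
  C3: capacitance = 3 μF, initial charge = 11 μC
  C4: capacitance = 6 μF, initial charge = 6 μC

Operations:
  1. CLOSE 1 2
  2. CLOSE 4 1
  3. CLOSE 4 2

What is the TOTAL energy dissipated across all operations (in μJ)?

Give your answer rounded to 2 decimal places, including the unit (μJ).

Initial: C1(2μF, Q=13μC, V=6.50V), C2(1μF, Q=7μC, V=7.00V), C3(3μF, Q=11μC, V=3.67V), C4(6μF, Q=6μC, V=1.00V)
Op 1: CLOSE 1-2: Q_total=20.00, C_total=3.00, V=6.67; Q1=13.33, Q2=6.67; dissipated=0.083
Op 2: CLOSE 4-1: Q_total=19.33, C_total=8.00, V=2.42; Q4=14.50, Q1=4.83; dissipated=24.083
Op 3: CLOSE 4-2: Q_total=21.17, C_total=7.00, V=3.02; Q4=18.14, Q2=3.02; dissipated=7.741
Total dissipated: 31.908 μJ

Answer: 31.91 μJ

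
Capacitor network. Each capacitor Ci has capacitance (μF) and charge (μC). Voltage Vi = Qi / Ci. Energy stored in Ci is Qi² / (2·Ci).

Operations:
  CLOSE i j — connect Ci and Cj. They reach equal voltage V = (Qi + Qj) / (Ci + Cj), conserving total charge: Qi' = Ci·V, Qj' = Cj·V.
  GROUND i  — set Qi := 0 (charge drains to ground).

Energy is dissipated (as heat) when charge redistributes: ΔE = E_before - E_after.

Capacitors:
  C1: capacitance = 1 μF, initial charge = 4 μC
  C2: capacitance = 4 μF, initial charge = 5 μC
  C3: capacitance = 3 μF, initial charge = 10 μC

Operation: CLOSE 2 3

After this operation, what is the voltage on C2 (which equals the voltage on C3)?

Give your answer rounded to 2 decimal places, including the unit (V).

Initial: C1(1μF, Q=4μC, V=4.00V), C2(4μF, Q=5μC, V=1.25V), C3(3μF, Q=10μC, V=3.33V)
Op 1: CLOSE 2-3: Q_total=15.00, C_total=7.00, V=2.14; Q2=8.57, Q3=6.43; dissipated=3.720

Answer: 2.14 V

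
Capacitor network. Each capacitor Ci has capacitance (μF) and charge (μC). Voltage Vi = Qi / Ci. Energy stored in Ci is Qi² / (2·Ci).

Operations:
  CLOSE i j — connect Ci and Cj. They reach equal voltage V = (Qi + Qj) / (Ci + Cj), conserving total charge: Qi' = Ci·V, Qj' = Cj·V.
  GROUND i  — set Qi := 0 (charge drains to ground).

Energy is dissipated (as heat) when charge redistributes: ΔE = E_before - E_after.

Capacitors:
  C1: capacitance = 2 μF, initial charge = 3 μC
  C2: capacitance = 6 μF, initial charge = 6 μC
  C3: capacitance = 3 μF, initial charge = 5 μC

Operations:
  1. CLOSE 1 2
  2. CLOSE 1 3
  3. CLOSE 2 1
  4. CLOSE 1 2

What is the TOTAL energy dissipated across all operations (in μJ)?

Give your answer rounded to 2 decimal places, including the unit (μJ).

Initial: C1(2μF, Q=3μC, V=1.50V), C2(6μF, Q=6μC, V=1.00V), C3(3μF, Q=5μC, V=1.67V)
Op 1: CLOSE 1-2: Q_total=9.00, C_total=8.00, V=1.12; Q1=2.25, Q2=6.75; dissipated=0.188
Op 2: CLOSE 1-3: Q_total=7.25, C_total=5.00, V=1.45; Q1=2.90, Q3=4.35; dissipated=0.176
Op 3: CLOSE 2-1: Q_total=9.65, C_total=8.00, V=1.21; Q2=7.24, Q1=2.41; dissipated=0.079
Op 4: CLOSE 1-2: Q_total=9.65, C_total=8.00, V=1.21; Q1=2.41, Q2=7.24; dissipated=0.000
Total dissipated: 0.443 μJ

Answer: 0.44 μJ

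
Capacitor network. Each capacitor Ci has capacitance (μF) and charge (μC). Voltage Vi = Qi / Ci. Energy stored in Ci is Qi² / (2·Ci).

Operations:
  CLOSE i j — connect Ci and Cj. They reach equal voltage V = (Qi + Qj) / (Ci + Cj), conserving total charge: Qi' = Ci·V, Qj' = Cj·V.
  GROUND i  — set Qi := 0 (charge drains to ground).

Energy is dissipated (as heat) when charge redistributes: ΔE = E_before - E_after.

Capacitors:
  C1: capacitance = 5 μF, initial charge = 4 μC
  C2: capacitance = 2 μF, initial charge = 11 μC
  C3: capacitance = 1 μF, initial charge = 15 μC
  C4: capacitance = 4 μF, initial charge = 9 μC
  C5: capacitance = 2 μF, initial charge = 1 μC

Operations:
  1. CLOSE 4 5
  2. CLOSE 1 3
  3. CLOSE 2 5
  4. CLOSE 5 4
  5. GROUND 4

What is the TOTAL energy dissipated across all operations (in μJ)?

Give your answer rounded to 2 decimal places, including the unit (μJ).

Initial: C1(5μF, Q=4μC, V=0.80V), C2(2μF, Q=11μC, V=5.50V), C3(1μF, Q=15μC, V=15.00V), C4(4μF, Q=9μC, V=2.25V), C5(2μF, Q=1μC, V=0.50V)
Op 1: CLOSE 4-5: Q_total=10.00, C_total=6.00, V=1.67; Q4=6.67, Q5=3.33; dissipated=2.042
Op 2: CLOSE 1-3: Q_total=19.00, C_total=6.00, V=3.17; Q1=15.83, Q3=3.17; dissipated=84.017
Op 3: CLOSE 2-5: Q_total=14.33, C_total=4.00, V=3.58; Q2=7.17, Q5=7.17; dissipated=7.347
Op 4: CLOSE 5-4: Q_total=13.83, C_total=6.00, V=2.31; Q5=4.61, Q4=9.22; dissipated=2.449
Op 5: GROUND 4: Q4=0; energy lost=10.631
Total dissipated: 106.486 μJ

Answer: 106.49 μJ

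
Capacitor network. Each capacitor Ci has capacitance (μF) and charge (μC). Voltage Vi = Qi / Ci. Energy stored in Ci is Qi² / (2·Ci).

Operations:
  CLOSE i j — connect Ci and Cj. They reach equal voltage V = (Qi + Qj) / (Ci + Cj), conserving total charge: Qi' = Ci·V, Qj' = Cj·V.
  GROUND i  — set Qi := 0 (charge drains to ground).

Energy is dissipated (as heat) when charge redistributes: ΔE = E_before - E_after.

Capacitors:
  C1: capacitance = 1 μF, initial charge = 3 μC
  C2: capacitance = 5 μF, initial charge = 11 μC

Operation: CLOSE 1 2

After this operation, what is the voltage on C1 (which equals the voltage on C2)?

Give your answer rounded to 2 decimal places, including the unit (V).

Initial: C1(1μF, Q=3μC, V=3.00V), C2(5μF, Q=11μC, V=2.20V)
Op 1: CLOSE 1-2: Q_total=14.00, C_total=6.00, V=2.33; Q1=2.33, Q2=11.67; dissipated=0.267

Answer: 2.33 V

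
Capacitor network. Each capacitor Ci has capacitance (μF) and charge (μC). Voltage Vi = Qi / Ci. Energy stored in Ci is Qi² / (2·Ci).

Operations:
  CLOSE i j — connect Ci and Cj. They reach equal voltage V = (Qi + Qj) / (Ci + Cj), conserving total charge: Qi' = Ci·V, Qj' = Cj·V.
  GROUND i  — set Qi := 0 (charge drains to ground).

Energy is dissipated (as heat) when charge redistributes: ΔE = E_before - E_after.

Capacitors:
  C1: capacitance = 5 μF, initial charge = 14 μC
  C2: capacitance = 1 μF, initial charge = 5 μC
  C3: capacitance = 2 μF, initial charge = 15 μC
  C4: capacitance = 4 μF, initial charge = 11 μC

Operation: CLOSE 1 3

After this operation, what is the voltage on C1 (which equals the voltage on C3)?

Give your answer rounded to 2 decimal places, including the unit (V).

Answer: 4.14 V

Derivation:
Initial: C1(5μF, Q=14μC, V=2.80V), C2(1μF, Q=5μC, V=5.00V), C3(2μF, Q=15μC, V=7.50V), C4(4μF, Q=11μC, V=2.75V)
Op 1: CLOSE 1-3: Q_total=29.00, C_total=7.00, V=4.14; Q1=20.71, Q3=8.29; dissipated=15.779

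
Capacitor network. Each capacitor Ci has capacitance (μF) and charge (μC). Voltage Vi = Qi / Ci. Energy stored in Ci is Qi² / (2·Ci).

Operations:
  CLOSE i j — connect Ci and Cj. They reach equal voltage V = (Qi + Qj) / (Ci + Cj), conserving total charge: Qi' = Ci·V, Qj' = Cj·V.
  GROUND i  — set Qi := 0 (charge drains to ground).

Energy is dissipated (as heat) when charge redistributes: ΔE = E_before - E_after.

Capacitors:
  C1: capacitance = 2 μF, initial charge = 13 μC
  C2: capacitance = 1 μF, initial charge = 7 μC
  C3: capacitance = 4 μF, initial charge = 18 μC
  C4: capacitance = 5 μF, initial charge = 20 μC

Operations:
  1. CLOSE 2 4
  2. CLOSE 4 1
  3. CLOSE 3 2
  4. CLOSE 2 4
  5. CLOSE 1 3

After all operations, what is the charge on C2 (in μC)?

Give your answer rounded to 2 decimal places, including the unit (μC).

Initial: C1(2μF, Q=13μC, V=6.50V), C2(1μF, Q=7μC, V=7.00V), C3(4μF, Q=18μC, V=4.50V), C4(5μF, Q=20μC, V=4.00V)
Op 1: CLOSE 2-4: Q_total=27.00, C_total=6.00, V=4.50; Q2=4.50, Q4=22.50; dissipated=3.750
Op 2: CLOSE 4-1: Q_total=35.50, C_total=7.00, V=5.07; Q4=25.36, Q1=10.14; dissipated=2.857
Op 3: CLOSE 3-2: Q_total=22.50, C_total=5.00, V=4.50; Q3=18.00, Q2=4.50; dissipated=0.000
Op 4: CLOSE 2-4: Q_total=29.86, C_total=6.00, V=4.98; Q2=4.98, Q4=24.88; dissipated=0.136
Op 5: CLOSE 1-3: Q_total=28.14, C_total=6.00, V=4.69; Q1=9.38, Q3=18.76; dissipated=0.218
Final charges: Q1=9.38, Q2=4.98, Q3=18.76, Q4=24.88

Answer: 4.98 μC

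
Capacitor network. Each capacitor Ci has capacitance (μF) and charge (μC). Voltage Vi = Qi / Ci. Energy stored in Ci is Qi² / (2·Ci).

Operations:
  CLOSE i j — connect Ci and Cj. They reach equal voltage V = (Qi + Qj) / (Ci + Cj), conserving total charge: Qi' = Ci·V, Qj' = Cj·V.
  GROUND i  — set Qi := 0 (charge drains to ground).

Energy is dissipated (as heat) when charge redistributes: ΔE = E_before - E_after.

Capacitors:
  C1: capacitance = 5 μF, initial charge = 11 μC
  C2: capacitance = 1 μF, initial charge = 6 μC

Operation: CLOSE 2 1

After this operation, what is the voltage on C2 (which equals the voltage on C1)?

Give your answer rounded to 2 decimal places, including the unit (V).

Initial: C1(5μF, Q=11μC, V=2.20V), C2(1μF, Q=6μC, V=6.00V)
Op 1: CLOSE 2-1: Q_total=17.00, C_total=6.00, V=2.83; Q2=2.83, Q1=14.17; dissipated=6.017

Answer: 2.83 V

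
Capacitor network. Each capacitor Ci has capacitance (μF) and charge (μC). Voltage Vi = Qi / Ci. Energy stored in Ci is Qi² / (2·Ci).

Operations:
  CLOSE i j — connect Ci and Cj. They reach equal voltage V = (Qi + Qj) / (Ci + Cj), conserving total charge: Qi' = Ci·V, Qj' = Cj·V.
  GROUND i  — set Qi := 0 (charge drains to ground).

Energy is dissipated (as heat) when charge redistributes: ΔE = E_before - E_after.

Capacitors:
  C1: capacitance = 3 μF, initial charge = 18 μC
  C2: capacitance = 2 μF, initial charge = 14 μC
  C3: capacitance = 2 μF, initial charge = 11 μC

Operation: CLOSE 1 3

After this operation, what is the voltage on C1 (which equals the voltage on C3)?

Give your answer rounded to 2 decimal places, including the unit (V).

Answer: 5.80 V

Derivation:
Initial: C1(3μF, Q=18μC, V=6.00V), C2(2μF, Q=14μC, V=7.00V), C3(2μF, Q=11μC, V=5.50V)
Op 1: CLOSE 1-3: Q_total=29.00, C_total=5.00, V=5.80; Q1=17.40, Q3=11.60; dissipated=0.150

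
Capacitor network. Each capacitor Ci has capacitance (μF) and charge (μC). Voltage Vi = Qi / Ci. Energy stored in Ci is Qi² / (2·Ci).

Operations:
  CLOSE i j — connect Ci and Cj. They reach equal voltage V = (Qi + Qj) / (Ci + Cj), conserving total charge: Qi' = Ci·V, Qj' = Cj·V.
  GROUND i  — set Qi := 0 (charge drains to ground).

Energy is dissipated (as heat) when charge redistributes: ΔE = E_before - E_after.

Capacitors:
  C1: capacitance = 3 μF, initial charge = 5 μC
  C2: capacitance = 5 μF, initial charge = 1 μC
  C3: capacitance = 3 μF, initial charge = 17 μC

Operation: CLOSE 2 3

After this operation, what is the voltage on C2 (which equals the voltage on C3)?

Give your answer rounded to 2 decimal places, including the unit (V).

Answer: 2.25 V

Derivation:
Initial: C1(3μF, Q=5μC, V=1.67V), C2(5μF, Q=1μC, V=0.20V), C3(3μF, Q=17μC, V=5.67V)
Op 1: CLOSE 2-3: Q_total=18.00, C_total=8.00, V=2.25; Q2=11.25, Q3=6.75; dissipated=28.017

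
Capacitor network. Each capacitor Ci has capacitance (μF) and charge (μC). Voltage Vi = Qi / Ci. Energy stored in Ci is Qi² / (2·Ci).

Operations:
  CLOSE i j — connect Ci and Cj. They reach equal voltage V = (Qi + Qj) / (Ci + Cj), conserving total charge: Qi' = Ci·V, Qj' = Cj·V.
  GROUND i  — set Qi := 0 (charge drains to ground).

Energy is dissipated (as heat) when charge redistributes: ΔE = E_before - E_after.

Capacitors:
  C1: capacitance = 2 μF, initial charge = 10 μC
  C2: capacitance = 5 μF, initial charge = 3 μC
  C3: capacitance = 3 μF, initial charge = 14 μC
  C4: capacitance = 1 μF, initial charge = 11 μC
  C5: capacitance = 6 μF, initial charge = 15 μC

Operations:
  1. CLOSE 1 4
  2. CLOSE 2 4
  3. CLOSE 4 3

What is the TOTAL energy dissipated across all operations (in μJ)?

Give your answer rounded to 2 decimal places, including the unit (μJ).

Initial: C1(2μF, Q=10μC, V=5.00V), C2(5μF, Q=3μC, V=0.60V), C3(3μF, Q=14μC, V=4.67V), C4(1μF, Q=11μC, V=11.00V), C5(6μF, Q=15μC, V=2.50V)
Op 1: CLOSE 1-4: Q_total=21.00, C_total=3.00, V=7.00; Q1=14.00, Q4=7.00; dissipated=12.000
Op 2: CLOSE 2-4: Q_total=10.00, C_total=6.00, V=1.67; Q2=8.33, Q4=1.67; dissipated=17.067
Op 3: CLOSE 4-3: Q_total=15.67, C_total=4.00, V=3.92; Q4=3.92, Q3=11.75; dissipated=3.375
Total dissipated: 32.442 μJ

Answer: 32.44 μJ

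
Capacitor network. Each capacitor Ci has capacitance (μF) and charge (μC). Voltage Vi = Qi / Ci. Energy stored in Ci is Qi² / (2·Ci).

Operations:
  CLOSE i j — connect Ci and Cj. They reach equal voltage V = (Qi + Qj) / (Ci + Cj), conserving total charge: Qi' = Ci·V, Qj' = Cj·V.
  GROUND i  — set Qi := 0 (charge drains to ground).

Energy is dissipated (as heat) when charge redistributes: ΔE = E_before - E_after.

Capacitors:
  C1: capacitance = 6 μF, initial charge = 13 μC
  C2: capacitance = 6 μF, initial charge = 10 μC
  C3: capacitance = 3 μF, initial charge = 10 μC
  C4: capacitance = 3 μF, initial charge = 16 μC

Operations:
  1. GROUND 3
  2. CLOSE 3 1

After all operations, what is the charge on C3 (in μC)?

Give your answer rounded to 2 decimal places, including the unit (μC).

Answer: 4.33 μC

Derivation:
Initial: C1(6μF, Q=13μC, V=2.17V), C2(6μF, Q=10μC, V=1.67V), C3(3μF, Q=10μC, V=3.33V), C4(3μF, Q=16μC, V=5.33V)
Op 1: GROUND 3: Q3=0; energy lost=16.667
Op 2: CLOSE 3-1: Q_total=13.00, C_total=9.00, V=1.44; Q3=4.33, Q1=8.67; dissipated=4.694
Final charges: Q1=8.67, Q2=10.00, Q3=4.33, Q4=16.00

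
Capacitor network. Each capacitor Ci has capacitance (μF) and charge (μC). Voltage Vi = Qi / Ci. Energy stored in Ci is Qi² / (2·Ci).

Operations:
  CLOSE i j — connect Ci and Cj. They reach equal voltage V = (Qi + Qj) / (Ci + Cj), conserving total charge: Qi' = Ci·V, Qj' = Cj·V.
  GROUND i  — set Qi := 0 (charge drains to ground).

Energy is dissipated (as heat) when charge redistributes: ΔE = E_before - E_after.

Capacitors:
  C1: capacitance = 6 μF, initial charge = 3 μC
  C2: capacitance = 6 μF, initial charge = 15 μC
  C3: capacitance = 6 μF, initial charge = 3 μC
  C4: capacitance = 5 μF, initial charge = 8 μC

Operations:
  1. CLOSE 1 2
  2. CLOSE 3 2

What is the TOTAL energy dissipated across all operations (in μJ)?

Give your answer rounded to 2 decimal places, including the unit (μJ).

Initial: C1(6μF, Q=3μC, V=0.50V), C2(6μF, Q=15μC, V=2.50V), C3(6μF, Q=3μC, V=0.50V), C4(5μF, Q=8μC, V=1.60V)
Op 1: CLOSE 1-2: Q_total=18.00, C_total=12.00, V=1.50; Q1=9.00, Q2=9.00; dissipated=6.000
Op 2: CLOSE 3-2: Q_total=12.00, C_total=12.00, V=1.00; Q3=6.00, Q2=6.00; dissipated=1.500
Total dissipated: 7.500 μJ

Answer: 7.50 μJ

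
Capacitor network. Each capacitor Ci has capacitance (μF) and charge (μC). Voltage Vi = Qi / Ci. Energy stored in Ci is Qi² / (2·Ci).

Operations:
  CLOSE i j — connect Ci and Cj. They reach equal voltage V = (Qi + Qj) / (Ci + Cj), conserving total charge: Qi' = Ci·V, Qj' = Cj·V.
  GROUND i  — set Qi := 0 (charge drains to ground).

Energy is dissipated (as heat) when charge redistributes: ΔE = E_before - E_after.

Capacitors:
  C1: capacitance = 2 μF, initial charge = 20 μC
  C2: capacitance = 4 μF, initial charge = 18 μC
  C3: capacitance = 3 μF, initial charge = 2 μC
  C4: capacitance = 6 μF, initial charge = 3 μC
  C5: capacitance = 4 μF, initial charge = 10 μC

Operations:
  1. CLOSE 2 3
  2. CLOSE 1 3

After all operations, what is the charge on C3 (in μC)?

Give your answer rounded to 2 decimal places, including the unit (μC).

Answer: 17.14 μC

Derivation:
Initial: C1(2μF, Q=20μC, V=10.00V), C2(4μF, Q=18μC, V=4.50V), C3(3μF, Q=2μC, V=0.67V), C4(6μF, Q=3μC, V=0.50V), C5(4μF, Q=10μC, V=2.50V)
Op 1: CLOSE 2-3: Q_total=20.00, C_total=7.00, V=2.86; Q2=11.43, Q3=8.57; dissipated=12.595
Op 2: CLOSE 1-3: Q_total=28.57, C_total=5.00, V=5.71; Q1=11.43, Q3=17.14; dissipated=30.612
Final charges: Q1=11.43, Q2=11.43, Q3=17.14, Q4=3.00, Q5=10.00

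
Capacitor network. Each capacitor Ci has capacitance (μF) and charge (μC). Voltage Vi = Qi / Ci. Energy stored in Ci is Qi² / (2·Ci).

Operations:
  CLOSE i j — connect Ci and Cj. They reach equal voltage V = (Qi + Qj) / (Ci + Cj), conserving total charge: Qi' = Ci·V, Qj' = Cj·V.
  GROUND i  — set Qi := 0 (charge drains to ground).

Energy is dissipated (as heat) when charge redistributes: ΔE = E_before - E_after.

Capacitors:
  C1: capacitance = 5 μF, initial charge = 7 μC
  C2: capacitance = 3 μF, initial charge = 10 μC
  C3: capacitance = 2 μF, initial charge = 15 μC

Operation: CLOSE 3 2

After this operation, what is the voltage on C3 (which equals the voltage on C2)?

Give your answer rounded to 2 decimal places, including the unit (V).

Answer: 5.00 V

Derivation:
Initial: C1(5μF, Q=7μC, V=1.40V), C2(3μF, Q=10μC, V=3.33V), C3(2μF, Q=15μC, V=7.50V)
Op 1: CLOSE 3-2: Q_total=25.00, C_total=5.00, V=5.00; Q3=10.00, Q2=15.00; dissipated=10.417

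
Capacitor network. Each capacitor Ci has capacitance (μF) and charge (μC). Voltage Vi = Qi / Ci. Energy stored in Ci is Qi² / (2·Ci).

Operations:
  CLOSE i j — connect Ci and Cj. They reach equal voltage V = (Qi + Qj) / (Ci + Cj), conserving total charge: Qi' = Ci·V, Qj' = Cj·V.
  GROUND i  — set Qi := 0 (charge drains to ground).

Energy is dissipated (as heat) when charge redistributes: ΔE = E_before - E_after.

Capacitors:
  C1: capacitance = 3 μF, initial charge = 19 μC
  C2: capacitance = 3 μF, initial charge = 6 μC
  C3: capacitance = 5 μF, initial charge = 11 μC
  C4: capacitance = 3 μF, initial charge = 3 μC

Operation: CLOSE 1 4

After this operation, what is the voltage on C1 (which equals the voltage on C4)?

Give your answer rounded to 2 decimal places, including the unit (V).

Initial: C1(3μF, Q=19μC, V=6.33V), C2(3μF, Q=6μC, V=2.00V), C3(5μF, Q=11μC, V=2.20V), C4(3μF, Q=3μC, V=1.00V)
Op 1: CLOSE 1-4: Q_total=22.00, C_total=6.00, V=3.67; Q1=11.00, Q4=11.00; dissipated=21.333

Answer: 3.67 V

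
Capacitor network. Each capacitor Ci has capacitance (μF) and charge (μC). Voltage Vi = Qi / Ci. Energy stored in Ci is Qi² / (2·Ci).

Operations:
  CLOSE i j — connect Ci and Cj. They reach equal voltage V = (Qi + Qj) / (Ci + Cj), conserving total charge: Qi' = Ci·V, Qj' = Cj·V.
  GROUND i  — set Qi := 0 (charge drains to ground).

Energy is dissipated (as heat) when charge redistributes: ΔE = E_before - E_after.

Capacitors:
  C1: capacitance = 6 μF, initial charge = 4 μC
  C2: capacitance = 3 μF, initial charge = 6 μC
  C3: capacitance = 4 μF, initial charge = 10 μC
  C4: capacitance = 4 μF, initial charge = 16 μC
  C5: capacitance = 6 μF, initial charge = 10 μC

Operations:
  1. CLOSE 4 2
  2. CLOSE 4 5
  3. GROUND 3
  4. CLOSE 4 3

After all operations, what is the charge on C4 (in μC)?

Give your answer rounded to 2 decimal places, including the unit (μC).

Initial: C1(6μF, Q=4μC, V=0.67V), C2(3μF, Q=6μC, V=2.00V), C3(4μF, Q=10μC, V=2.50V), C4(4μF, Q=16μC, V=4.00V), C5(6μF, Q=10μC, V=1.67V)
Op 1: CLOSE 4-2: Q_total=22.00, C_total=7.00, V=3.14; Q4=12.57, Q2=9.43; dissipated=3.429
Op 2: CLOSE 4-5: Q_total=22.57, C_total=10.00, V=2.26; Q4=9.03, Q5=13.54; dissipated=2.615
Op 3: GROUND 3: Q3=0; energy lost=12.500
Op 4: CLOSE 4-3: Q_total=9.03, C_total=8.00, V=1.13; Q4=4.51, Q3=4.51; dissipated=5.095
Final charges: Q1=4.00, Q2=9.43, Q3=4.51, Q4=4.51, Q5=13.54

Answer: 4.51 μC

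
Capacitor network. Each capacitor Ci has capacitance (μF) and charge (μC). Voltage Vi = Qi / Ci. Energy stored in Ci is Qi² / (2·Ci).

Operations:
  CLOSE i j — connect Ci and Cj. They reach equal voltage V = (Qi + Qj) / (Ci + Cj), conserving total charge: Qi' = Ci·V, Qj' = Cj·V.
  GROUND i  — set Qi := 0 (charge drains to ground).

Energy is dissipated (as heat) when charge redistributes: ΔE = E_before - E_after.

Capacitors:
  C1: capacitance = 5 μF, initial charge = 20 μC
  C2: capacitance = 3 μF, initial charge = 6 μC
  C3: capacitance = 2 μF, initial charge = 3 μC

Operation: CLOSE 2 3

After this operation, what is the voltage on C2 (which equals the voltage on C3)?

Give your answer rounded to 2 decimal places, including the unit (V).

Answer: 1.80 V

Derivation:
Initial: C1(5μF, Q=20μC, V=4.00V), C2(3μF, Q=6μC, V=2.00V), C3(2μF, Q=3μC, V=1.50V)
Op 1: CLOSE 2-3: Q_total=9.00, C_total=5.00, V=1.80; Q2=5.40, Q3=3.60; dissipated=0.150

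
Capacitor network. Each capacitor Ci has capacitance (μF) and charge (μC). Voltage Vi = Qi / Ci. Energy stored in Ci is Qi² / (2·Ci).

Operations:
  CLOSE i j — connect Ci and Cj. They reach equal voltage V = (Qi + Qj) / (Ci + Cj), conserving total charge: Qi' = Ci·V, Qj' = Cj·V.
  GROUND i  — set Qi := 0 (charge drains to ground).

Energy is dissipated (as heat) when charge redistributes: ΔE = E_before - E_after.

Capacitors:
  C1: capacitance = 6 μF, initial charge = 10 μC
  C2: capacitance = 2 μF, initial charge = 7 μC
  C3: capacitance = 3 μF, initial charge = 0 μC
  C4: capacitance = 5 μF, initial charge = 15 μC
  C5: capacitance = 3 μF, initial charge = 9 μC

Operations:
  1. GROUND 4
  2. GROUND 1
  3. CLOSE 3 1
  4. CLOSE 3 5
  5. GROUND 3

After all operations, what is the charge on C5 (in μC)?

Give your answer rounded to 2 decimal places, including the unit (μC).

Answer: 4.50 μC

Derivation:
Initial: C1(6μF, Q=10μC, V=1.67V), C2(2μF, Q=7μC, V=3.50V), C3(3μF, Q=0μC, V=0.00V), C4(5μF, Q=15μC, V=3.00V), C5(3μF, Q=9μC, V=3.00V)
Op 1: GROUND 4: Q4=0; energy lost=22.500
Op 2: GROUND 1: Q1=0; energy lost=8.333
Op 3: CLOSE 3-1: Q_total=0.00, C_total=9.00, V=0.00; Q3=0.00, Q1=0.00; dissipated=0.000
Op 4: CLOSE 3-5: Q_total=9.00, C_total=6.00, V=1.50; Q3=4.50, Q5=4.50; dissipated=6.750
Op 5: GROUND 3: Q3=0; energy lost=3.375
Final charges: Q1=0.00, Q2=7.00, Q3=0.00, Q4=0.00, Q5=4.50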